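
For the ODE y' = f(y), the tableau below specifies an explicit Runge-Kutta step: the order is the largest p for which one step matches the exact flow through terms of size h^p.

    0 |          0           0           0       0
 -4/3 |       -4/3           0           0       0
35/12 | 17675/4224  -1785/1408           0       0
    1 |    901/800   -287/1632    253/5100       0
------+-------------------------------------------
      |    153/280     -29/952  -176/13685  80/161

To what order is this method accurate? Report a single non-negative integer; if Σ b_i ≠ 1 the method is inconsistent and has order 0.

4

b = (153/280, -29/952, -176/13685, 80/161)
c = (0, -4/3, 35/12, 1)
Ac = (0, 0, 595/352, 91/240)
Σ b_i: 153/280·1 + (-29/952)·1 + (-176/13685)·1 + 80/161·1 = 1 ✓
b·c: (-29/952)·(-4/3) + (-176/13685)·35/12 + 80/161·1 = 1/2 ✓
b·c²: (-29/952)·16/9 + (-176/13685)·1225/144 + 80/161·1 = 1/3 ✓
b·Ac: (-176/13685)·595/352 + 80/161·91/240 = 1/6 ✓
b·c³: (-29/952)·(-64/27) + (-176/13685)·42875/1728 + 80/161·1 = 1/4 ✓
b·(c∘Ac): (-176/13685)·20825/4224 + 80/161·91/240 = 1/8 ✓
b·Ac²: (-176/13685)·(-595/264) + 80/161·7/64 = 1/12 ✓
b·A²c: 80/161·161/1920 = 1/24 ✓; 4 stages ⇒ order 4.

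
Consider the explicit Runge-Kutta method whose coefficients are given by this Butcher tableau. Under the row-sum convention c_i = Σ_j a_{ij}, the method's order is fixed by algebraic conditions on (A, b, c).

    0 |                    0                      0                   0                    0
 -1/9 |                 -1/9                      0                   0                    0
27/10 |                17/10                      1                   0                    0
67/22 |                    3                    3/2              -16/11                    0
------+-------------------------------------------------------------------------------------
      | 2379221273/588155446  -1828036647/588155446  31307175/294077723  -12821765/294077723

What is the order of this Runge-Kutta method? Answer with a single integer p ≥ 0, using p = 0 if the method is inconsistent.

b = (2379221273/588155446, -1828036647/588155446, 31307175/294077723, -12821765/294077723)
c = (0, -1/9, 27/10, 67/22)
Ac = (0, 0, -1/9, -1351/330)
Σ b_i: 2379221273/588155446·1 + (-1828036647/588155446)·1 + 31307175/294077723·1 + (-12821765/294077723)·1 = 1 ✓
b·c: (-1828036647/588155446)·(-1/9) + 31307175/294077723·27/10 + (-12821765/294077723)·67/22 = 1/2 ✓
b·c²: (-1828036647/588155446)·1/81 + 31307175/294077723·729/100 + (-12821765/294077723)·4489/484 = 1/3 ✓
b·Ac: 31307175/294077723·(-1/9) + (-12821765/294077723)·(-1351/330) = 1/6 ✓
b·c³: (-1828036647/588155446)·(-1/729) + 31307175/294077723·19683/1000 + (-12821765/294077723)·300763/10648 = 379135112479/436705418655 ≠ 1/4 ⇒ order 3.
b·(c∘Ac): 31307175/294077723·(-3/10) + (-12821765/294077723)·(-90517/7260) = 1805620951/3528932676 ≠ 1/8
b·Ac²: 31307175/294077723·1/81 + (-12821765/294077723)·(-157189/14850) = 36748728497/79400985210 ≠ 1/12
b·A²c: (-12821765/294077723)·16/99 = -18649840/2646699507 ≠ 1/24

3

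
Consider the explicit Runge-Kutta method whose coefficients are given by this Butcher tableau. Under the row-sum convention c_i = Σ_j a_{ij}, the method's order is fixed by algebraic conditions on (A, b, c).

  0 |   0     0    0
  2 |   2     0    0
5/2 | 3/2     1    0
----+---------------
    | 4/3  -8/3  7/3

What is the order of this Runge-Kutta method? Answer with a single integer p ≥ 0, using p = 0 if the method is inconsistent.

b = (4/3, -8/3, 7/3)
c = (0, 2, 5/2)
Ac = (0, 0, 2)
Σ b_i: 4/3·1 + (-8/3)·1 + 7/3·1 = 1 ✓
b·c: (-8/3)·2 + 7/3·5/2 = 1/2 ✓
b·c²: (-8/3)·4 + 7/3·25/4 = 47/12 ≠ 1/3 ⇒ order 2.
b·Ac: 7/3·2 = 14/3 ≠ 1/6

2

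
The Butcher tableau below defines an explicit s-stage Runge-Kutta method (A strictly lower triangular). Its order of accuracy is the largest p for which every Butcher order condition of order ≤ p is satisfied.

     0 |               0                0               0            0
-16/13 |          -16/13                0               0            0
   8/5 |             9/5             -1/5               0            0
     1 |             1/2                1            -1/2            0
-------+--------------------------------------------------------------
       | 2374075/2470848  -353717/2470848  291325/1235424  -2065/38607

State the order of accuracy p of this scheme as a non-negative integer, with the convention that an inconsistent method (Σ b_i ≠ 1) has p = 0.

3

b = (2374075/2470848, -353717/2470848, 291325/1235424, -2065/38607)
c = (0, -16/13, 8/5, 1)
Ac = (0, 0, 16/65, -132/65)
Σ b_i: 2374075/2470848·1 + (-353717/2470848)·1 + 291325/1235424·1 + (-2065/38607)·1 = 1 ✓
b·c: (-353717/2470848)·(-16/13) + 291325/1235424·8/5 + (-2065/38607)·1 = 1/2 ✓
b·c²: (-353717/2470848)·256/169 + 291325/1235424·64/25 + (-2065/38607)·1 = 1/3 ✓
b·Ac: 291325/1235424·16/65 + (-2065/38607)·(-132/65) = 1/6 ✓
b·c³: (-353717/2470848)·(-4096/2197) + 291325/1235424·512/125 + (-2065/38607)·1 = 75881/64345 ≠ 1/4 ⇒ order 3.
b·(c∘Ac): 291325/1235424·128/325 + (-2065/38607)·(-132/65) = 101128/501891 ≠ 1/8
b·Ac²: 291325/1235424·(-256/845) + (-2065/38607)·992/4225 = -70264/836485 ≠ 1/12
b·A²c: (-2065/38607)·(-8/65) = 3304/501891 ≠ 1/24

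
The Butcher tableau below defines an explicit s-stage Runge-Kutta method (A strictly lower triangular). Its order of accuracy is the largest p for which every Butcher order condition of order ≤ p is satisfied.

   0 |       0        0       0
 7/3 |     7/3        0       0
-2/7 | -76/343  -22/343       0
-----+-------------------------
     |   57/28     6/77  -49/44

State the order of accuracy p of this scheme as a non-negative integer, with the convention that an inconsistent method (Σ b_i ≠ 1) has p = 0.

b = (57/28, 6/77, -49/44)
c = (0, 7/3, -2/7)
Ac = (0, 0, -22/147)
Σ b_i: 57/28·1 + 6/77·1 + (-49/44)·1 = 1 ✓
b·c: 6/77·7/3 + (-49/44)·(-2/7) = 1/2 ✓
b·c²: 6/77·49/9 + (-49/44)·4/49 = 1/3 ✓
b·Ac: (-49/44)·(-22/147) = 1/6 ✓; 3 stages ⇒ order 3.

3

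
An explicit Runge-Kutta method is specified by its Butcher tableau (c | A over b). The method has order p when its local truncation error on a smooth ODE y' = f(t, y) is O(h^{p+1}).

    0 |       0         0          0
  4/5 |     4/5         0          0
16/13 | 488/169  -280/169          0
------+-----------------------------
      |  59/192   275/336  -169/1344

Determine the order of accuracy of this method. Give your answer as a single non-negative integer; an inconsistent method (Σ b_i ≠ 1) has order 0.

b = (59/192, 275/336, -169/1344)
c = (0, 4/5, 16/13)
Ac = (0, 0, -224/169)
Σ b_i: 59/192·1 + 275/336·1 + (-169/1344)·1 = 1 ✓
b·c: 275/336·4/5 + (-169/1344)·16/13 = 1/2 ✓
b·c²: 275/336·16/25 + (-169/1344)·256/169 = 1/3 ✓
b·Ac: (-169/1344)·(-224/169) = 1/6 ✓; 3 stages ⇒ order 3.

3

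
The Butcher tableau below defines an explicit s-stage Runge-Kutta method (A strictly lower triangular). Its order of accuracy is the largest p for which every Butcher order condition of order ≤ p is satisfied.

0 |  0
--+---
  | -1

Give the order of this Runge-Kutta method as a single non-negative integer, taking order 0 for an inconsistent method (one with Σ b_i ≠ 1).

b = (-1)
c = (0)
Σ b_i: (-1)·1 = -1 ≠ 1 ⇒ order 0.

0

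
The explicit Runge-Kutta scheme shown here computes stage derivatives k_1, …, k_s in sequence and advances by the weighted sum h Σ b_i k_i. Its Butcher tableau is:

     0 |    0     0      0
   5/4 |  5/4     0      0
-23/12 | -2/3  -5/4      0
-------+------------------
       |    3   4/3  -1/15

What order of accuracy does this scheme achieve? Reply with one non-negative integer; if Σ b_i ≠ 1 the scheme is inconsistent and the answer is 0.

b = (3, 4/3, -1/15)
c = (0, 5/4, -23/12)
Ac = (0, 0, -25/16)
Σ b_i: 3·1 + 4/3·1 + (-1/15)·1 = 64/15 ≠ 1 ⇒ order 0.

0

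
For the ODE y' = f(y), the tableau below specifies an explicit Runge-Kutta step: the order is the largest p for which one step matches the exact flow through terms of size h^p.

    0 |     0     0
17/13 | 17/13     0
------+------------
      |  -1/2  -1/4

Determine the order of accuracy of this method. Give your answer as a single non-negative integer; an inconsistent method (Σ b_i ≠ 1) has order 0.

b = (-1/2, -1/4)
c = (0, 17/13)
Σ b_i: (-1/2)·1 + (-1/4)·1 = -3/4 ≠ 1 ⇒ order 0.

0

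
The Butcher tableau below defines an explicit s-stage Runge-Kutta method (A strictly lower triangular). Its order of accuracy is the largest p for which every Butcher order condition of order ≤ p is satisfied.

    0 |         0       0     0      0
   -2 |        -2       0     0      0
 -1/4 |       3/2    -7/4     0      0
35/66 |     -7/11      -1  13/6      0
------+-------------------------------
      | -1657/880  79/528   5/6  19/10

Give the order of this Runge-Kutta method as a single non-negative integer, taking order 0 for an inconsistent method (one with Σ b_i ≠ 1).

2

b = (-1657/880, 79/528, 5/6, 19/10)
c = (0, -2, -1/4, 35/66)
Ac = (0, 0, 7/2, 35/24)
Σ b_i: (-1657/880)·1 + 79/528·1 + 5/6·1 + 19/10·1 = 1 ✓
b·c: 79/528·(-2) + 5/6·(-1/4) + 19/10·35/66 = 1/2 ✓
b·c²: 79/528·4 + 5/6·1/16 + 19/10·1225/4356 = 41291/34848 ≠ 1/3 ⇒ order 2.
b·Ac: 5/6·7/2 + 19/10·35/24 = 91/16 ≠ 1/6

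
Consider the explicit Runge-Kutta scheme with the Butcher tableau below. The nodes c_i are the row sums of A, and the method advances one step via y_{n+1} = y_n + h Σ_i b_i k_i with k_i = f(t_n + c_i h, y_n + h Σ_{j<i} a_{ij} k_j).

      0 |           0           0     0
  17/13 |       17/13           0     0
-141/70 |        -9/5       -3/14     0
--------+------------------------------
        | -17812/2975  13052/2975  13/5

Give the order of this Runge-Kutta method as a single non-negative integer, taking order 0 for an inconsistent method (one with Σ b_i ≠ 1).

2

b = (-17812/2975, 13052/2975, 13/5)
c = (0, 17/13, -141/70)
Ac = (0, 0, -51/182)
Σ b_i: (-17812/2975)·1 + 13052/2975·1 + 13/5·1 = 1 ✓
b·c: 13052/2975·17/13 + 13/5·(-141/70) = 1/2 ✓
b·c²: 13052/2975·289/169 + 13/5·19881/4900 = 5749409/318500 ≠ 1/3 ⇒ order 2.
b·Ac: 13/5·(-51/182) = -51/70 ≠ 1/6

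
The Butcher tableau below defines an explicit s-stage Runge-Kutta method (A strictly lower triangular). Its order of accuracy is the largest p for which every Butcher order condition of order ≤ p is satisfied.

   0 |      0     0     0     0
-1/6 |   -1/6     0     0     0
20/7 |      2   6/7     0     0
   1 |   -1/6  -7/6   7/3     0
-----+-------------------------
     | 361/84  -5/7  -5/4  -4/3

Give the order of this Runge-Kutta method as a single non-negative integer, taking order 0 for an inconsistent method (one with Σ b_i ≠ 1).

b = (361/84, -5/7, -5/4, -4/3)
c = (0, -1/6, 20/7, 1)
Ac = (0, 0, -1/7, 247/36)
Σ b_i: 361/84·1 + (-5/7)·1 + (-5/4)·1 + (-4/3)·1 = 1 ✓
b·c: (-5/7)·(-1/6) + (-5/4)·20/7 + (-4/3)·1 = -67/14 ≠ 1/2 ⇒ order 1.

1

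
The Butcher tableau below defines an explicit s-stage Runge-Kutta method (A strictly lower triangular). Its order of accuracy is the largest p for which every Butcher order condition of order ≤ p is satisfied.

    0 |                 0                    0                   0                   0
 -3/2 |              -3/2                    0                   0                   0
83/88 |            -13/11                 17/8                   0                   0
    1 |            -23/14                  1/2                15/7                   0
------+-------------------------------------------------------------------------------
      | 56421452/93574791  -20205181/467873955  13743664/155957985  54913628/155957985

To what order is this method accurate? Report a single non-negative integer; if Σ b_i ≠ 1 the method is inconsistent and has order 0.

3

b = (56421452/93574791, -20205181/467873955, 13743664/155957985, 54913628/155957985)
c = (0, -3/2, 83/88, 1)
Ac = (0, 0, -51/16, 783/616)
Σ b_i: 56421452/93574791·1 + (-20205181/467873955)·1 + 13743664/155957985·1 + 54913628/155957985·1 = 1 ✓
b·c: (-20205181/467873955)·(-3/2) + 13743664/155957985·83/88 + 54913628/155957985·1 = 1/2 ✓
b·c²: (-20205181/467873955)·9/4 + 13743664/155957985·6889/7744 + 54913628/155957985·1 = 1/3 ✓
b·Ac: 13743664/155957985·(-51/16) + 54913628/155957985·783/616 = 1/6 ✓
b·c³: (-20205181/467873955)·(-27/8) + 13743664/155957985·571787/681472 + 54913628/155957985·1 = 6277992929/10979442144 ≠ 1/4 ⇒ order 3.
b·(c∘Ac): 13743664/155957985·(-4233/1408) + 54913628/155957985·783/616 = 15190445/83177592 ≠ 1/8
b·Ac²: 13743664/155957985·153/32 + 54913628/155957985·164319/54208 = 2724126139/1829907024 ≠ 1/12
b·A²c: 54913628/155957985·(-765/112) = -33340417/13862932 ≠ 1/24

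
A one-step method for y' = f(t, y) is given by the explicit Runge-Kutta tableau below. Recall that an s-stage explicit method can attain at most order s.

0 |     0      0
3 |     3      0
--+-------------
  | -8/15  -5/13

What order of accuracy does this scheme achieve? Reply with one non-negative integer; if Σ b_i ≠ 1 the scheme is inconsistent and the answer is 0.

b = (-8/15, -5/13)
c = (0, 3)
Σ b_i: (-8/15)·1 + (-5/13)·1 = -179/195 ≠ 1 ⇒ order 0.

0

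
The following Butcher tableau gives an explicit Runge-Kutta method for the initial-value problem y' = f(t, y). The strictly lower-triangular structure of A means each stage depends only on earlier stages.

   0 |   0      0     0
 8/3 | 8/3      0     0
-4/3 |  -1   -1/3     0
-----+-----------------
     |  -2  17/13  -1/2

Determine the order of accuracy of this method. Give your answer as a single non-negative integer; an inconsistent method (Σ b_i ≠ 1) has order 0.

b = (-2, 17/13, -1/2)
c = (0, 8/3, -4/3)
Ac = (0, 0, -8/9)
Σ b_i: (-2)·1 + 17/13·1 + (-1/2)·1 = -31/26 ≠ 1 ⇒ order 0.

0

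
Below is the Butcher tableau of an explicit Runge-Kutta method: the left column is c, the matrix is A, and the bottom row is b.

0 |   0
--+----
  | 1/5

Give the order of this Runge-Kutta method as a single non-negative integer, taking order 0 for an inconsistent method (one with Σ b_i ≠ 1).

b = (1/5)
c = (0)
Σ b_i: 1/5·1 = 1/5 ≠ 1 ⇒ order 0.

0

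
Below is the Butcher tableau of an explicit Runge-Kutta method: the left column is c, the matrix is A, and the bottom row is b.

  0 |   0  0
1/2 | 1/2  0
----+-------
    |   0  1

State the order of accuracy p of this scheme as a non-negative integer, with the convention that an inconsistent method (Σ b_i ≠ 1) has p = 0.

2

b = (0, 1)
c = (0, 1/2)
Σ b_i: 1·1 = 1 ✓
b·c: 1·1/2 = 1/2 ✓; 2 stages ⇒ order 2.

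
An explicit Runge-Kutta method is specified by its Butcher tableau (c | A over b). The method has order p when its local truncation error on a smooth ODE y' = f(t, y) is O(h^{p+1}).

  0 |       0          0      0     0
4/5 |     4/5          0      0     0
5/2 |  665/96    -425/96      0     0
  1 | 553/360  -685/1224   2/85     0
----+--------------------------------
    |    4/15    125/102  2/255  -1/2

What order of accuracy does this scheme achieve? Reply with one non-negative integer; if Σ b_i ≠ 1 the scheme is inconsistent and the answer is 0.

b = (4/15, 125/102, 2/255, -1/2)
c = (0, 4/5, 5/2, 1)
Ac = (0, 0, -85/24, -7/18)
Σ b_i: 4/15·1 + 125/102·1 + 2/255·1 + (-1/2)·1 = 1 ✓
b·c: 125/102·4/5 + 2/255·5/2 + (-1/2)·1 = 1/2 ✓
b·c²: 125/102·16/25 + 2/255·25/4 + (-1/2)·1 = 1/3 ✓
b·Ac: 2/255·(-85/24) + (-1/2)·(-7/18) = 1/6 ✓
b·c³: 125/102·64/125 + 2/255·125/8 + (-1/2)·1 = 1/4 ✓
b·(c∘Ac): 2/255·(-425/48) + (-1/2)·(-7/18) = 1/8 ✓
b·Ac²: 2/255·(-17/6) + (-1/2)·(-19/90) = 1/12 ✓
b·A²c: (-1/2)·(-1/12) = 1/24 ✓; 4 stages ⇒ order 4.

4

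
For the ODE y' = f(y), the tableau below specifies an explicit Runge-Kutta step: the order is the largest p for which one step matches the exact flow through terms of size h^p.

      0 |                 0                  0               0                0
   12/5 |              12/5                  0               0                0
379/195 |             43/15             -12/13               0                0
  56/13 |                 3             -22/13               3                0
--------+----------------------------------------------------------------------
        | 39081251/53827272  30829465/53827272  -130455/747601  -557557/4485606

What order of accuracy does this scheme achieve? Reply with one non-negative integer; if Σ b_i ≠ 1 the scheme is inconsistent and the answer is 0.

b = (39081251/53827272, 30829465/53827272, -130455/747601, -557557/4485606)
c = (0, 12/5, 379/195, 56/13)
Ac = (0, 0, -144/65, 23/13)
Σ b_i: 39081251/53827272·1 + 30829465/53827272·1 + (-130455/747601)·1 + (-557557/4485606)·1 = 1 ✓
b·c: 30829465/53827272·12/5 + (-130455/747601)·379/195 + (-557557/4485606)·56/13 = 1/2 ✓
b·c²: 30829465/53827272·144/25 + (-130455/747601)·143641/38025 + (-557557/4485606)·3136/169 = 1/3 ✓
b·Ac: (-130455/747601)·(-144/65) + (-557557/4485606)·23/13 = 1/6 ✓
b·c³: 30829465/53827272·1728/125 + (-130455/747601)·54439939/7414875 + (-557557/4485606)·175616/2197 = -31263453173/9475842675 ≠ 1/4 ⇒ order 3.
b·(c∘Ac): (-130455/747601)·(-18192/4225) + (-557557/4485606)·1288/169 = -28568548/145782195 ≠ 1/8
b·Ac²: (-130455/747601)·(-1728/325) + (-557557/4485606)·20089/12675 = 3196075199/4373465850 ≠ 1/12
b·A²c: (-557557/4485606)·(-432/65) = 3088008/3738005 ≠ 1/24

3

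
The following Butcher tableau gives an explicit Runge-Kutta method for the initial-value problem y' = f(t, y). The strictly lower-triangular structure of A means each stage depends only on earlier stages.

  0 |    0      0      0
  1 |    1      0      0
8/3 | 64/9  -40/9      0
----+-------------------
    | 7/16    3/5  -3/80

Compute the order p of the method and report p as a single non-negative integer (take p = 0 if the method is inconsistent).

b = (7/16, 3/5, -3/80)
c = (0, 1, 8/3)
Ac = (0, 0, -40/9)
Σ b_i: 7/16·1 + 3/5·1 + (-3/80)·1 = 1 ✓
b·c: 3/5·1 + (-3/80)·8/3 = 1/2 ✓
b·c²: 3/5·1 + (-3/80)·64/9 = 1/3 ✓
b·Ac: (-3/80)·(-40/9) = 1/6 ✓; 3 stages ⇒ order 3.

3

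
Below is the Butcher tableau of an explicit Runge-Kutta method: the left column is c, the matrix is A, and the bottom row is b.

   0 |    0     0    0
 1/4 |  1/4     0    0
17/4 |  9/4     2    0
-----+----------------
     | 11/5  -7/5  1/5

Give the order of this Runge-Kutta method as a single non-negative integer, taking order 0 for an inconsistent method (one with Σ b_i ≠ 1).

2

b = (11/5, -7/5, 1/5)
c = (0, 1/4, 17/4)
Ac = (0, 0, 1/2)
Σ b_i: 11/5·1 + (-7/5)·1 + 1/5·1 = 1 ✓
b·c: (-7/5)·1/4 + 1/5·17/4 = 1/2 ✓
b·c²: (-7/5)·1/16 + 1/5·289/16 = 141/40 ≠ 1/3 ⇒ order 2.
b·Ac: 1/5·1/2 = 1/10 ≠ 1/6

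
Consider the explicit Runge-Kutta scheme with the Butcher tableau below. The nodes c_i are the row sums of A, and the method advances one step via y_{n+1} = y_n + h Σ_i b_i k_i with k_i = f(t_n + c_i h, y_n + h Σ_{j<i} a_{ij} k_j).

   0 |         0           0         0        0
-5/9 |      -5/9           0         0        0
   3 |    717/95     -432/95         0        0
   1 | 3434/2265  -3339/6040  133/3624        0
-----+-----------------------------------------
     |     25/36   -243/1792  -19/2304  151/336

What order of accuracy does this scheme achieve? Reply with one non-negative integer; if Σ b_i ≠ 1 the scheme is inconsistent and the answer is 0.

4

b = (25/36, -243/1792, -19/2304, 151/336)
c = (0, -5/9, 3, 1)
Ac = (0, 0, 48/19, 63/151)
Σ b_i: 25/36·1 + (-243/1792)·1 + (-19/2304)·1 + 151/336·1 = 1 ✓
b·c: (-243/1792)·(-5/9) + (-19/2304)·3 + 151/336·1 = 1/2 ✓
b·c²: (-243/1792)·25/81 + (-19/2304)·9 + 151/336·1 = 1/3 ✓
b·Ac: (-19/2304)·48/19 + 151/336·63/151 = 1/6 ✓
b·c³: (-243/1792)·(-125/729) + (-19/2304)·27 + 151/336·1 = 1/4 ✓
b·(c∘Ac): (-19/2304)·144/19 + 151/336·63/151 = 1/8 ✓
b·Ac²: (-19/2304)·(-80/57) + 151/336·217/1359 = 1/12 ✓
b·A²c: 151/336·14/151 = 1/24 ✓; 4 stages ⇒ order 4.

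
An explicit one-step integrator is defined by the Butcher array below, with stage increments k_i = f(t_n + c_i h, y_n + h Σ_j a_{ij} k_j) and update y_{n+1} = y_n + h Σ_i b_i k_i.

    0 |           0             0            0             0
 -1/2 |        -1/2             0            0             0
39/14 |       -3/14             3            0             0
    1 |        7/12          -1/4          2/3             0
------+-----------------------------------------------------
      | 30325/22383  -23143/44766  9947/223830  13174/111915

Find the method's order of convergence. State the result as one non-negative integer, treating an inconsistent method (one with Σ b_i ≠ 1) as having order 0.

3

b = (30325/22383, -23143/44766, 9947/223830, 13174/111915)
c = (0, -1/2, 39/14, 1)
Ac = (0, 0, -3/2, 111/56)
Σ b_i: 30325/22383·1 + (-23143/44766)·1 + 9947/223830·1 + 13174/111915·1 = 1 ✓
b·c: (-23143/44766)·(-1/2) + 9947/223830·39/14 + 13174/111915·1 = 1/2 ✓
b·c²: (-23143/44766)·1/4 + 9947/223830·1521/196 + 13174/111915·1 = 1/3 ✓
b·Ac: 9947/223830·(-3/2) + 13174/111915·111/56 = 1/6 ✓
b·c³: (-23143/44766)·(-1/8) + 9947/223830·59319/2744 + 13174/111915·1 = 68225/59688 ≠ 1/4 ⇒ order 3.
b·(c∘Ac): 9947/223830·(-117/28) + 13174/111915·111/56 = 2843/59688 ≠ 1/8
b·Ac²: 9947/223830·3/4 + 13174/111915·4007/784 = 1989737/3133620 ≠ 1/12
b·A²c: 13174/111915·(-1) = -13174/111915 ≠ 1/24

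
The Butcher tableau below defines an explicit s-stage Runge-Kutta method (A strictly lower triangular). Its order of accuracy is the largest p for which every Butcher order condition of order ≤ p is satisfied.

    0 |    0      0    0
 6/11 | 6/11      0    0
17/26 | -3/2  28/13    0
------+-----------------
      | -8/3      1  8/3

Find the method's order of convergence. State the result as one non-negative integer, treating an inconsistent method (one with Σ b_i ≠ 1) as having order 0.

1

b = (-8/3, 1, 8/3)
c = (0, 6/11, 17/26)
Ac = (0, 0, 168/143)
Σ b_i: (-8/3)·1 + 1·1 + 8/3·1 = 1 ✓
b·c: 1·6/11 + 8/3·17/26 = 982/429 ≠ 1/2 ⇒ order 1.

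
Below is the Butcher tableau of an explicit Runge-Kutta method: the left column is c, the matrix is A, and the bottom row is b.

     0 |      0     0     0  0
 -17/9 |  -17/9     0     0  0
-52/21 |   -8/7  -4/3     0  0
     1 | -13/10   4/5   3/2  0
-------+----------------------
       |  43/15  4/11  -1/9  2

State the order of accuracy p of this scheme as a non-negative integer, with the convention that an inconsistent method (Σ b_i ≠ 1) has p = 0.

0

b = (43/15, 4/11, -1/9, 2)
c = (0, -17/9, -52/21, 1)
Ac = (0, 0, 68/27, -1646/315)
Σ b_i: 43/15·1 + 4/11·1 + (-1/9)·1 + 2·1 = 2534/495 ≠ 1 ⇒ order 0.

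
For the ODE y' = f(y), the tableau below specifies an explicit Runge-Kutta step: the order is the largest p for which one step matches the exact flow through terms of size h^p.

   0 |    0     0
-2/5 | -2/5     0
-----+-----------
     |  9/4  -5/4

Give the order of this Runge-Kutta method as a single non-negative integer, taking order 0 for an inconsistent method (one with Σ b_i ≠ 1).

b = (9/4, -5/4)
c = (0, -2/5)
Σ b_i: 9/4·1 + (-5/4)·1 = 1 ✓
b·c: (-5/4)·(-2/5) = 1/2 ✓; 2 stages ⇒ order 2.

2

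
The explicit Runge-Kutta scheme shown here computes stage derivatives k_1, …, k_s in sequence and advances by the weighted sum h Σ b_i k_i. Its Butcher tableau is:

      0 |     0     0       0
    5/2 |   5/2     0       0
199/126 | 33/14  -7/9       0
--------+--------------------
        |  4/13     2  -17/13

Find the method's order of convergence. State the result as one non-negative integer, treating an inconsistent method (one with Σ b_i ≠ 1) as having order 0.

1

b = (4/13, 2, -17/13)
c = (0, 5/2, 199/126)
Ac = (0, 0, -35/18)
Σ b_i: 4/13·1 + 2·1 + (-17/13)·1 = 1 ✓
b·c: 2·5/2 + (-17/13)·199/126 = 4807/1638 ≠ 1/2 ⇒ order 1.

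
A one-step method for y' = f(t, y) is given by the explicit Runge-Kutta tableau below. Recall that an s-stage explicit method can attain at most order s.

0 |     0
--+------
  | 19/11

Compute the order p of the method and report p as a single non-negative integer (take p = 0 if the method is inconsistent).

b = (19/11)
c = (0)
Σ b_i: 19/11·1 = 19/11 ≠ 1 ⇒ order 0.

0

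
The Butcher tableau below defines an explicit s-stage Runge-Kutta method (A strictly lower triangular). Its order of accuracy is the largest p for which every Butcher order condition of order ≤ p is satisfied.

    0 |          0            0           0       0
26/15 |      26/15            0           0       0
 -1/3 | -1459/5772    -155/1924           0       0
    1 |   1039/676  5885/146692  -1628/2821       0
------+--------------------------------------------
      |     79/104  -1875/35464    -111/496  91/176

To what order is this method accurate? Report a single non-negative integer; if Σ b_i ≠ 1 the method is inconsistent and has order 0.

4

b = (79/104, -1875/35464, -111/496, 91/176)
c = (0, 26/15, -1/3, 1)
Ac = (0, 0, -31/222, 11/42)
Σ b_i: 79/104·1 + (-1875/35464)·1 + (-111/496)·1 + 91/176·1 = 1 ✓
b·c: (-1875/35464)·26/15 + (-111/496)·(-1/3) + 91/176·1 = 1/2 ✓
b·c²: (-1875/35464)·676/225 + (-111/496)·1/9 + 91/176·1 = 1/3 ✓
b·Ac: (-111/496)·(-31/222) + 91/176·11/42 = 1/6 ✓
b·c³: (-1875/35464)·17576/3375 + (-111/496)·(-1/27) + 91/176·1 = 1/4 ✓
b·(c∘Ac): (-111/496)·31/666 + 91/176·11/42 = 1/8 ✓
b·Ac²: (-111/496)·(-403/1665) + 91/176·11/195 = 1/12 ✓
b·A²c: 91/176·22/273 = 1/24 ✓; 4 stages ⇒ order 4.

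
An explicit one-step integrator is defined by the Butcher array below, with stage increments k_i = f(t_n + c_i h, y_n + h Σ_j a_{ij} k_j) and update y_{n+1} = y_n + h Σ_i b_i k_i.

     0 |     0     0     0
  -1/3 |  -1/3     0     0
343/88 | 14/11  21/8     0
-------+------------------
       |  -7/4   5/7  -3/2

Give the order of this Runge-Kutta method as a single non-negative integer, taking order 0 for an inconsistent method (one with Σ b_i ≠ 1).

0

b = (-7/4, 5/7, -3/2)
c = (0, -1/3, 343/88)
Ac = (0, 0, -7/8)
Σ b_i: (-7/4)·1 + 5/7·1 + (-3/2)·1 = -71/28 ≠ 1 ⇒ order 0.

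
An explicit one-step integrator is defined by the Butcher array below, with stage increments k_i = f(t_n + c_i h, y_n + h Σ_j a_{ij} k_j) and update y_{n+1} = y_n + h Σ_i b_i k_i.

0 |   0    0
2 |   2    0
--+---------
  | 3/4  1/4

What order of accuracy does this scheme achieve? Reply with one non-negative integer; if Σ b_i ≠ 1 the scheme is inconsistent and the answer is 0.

b = (3/4, 1/4)
c = (0, 2)
Σ b_i: 3/4·1 + 1/4·1 = 1 ✓
b·c: 1/4·2 = 1/2 ✓; 2 stages ⇒ order 2.

2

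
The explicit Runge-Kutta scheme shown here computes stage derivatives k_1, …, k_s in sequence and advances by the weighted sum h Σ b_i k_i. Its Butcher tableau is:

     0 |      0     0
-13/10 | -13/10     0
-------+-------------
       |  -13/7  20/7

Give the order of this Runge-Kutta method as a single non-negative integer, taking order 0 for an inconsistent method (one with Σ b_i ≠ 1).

1

b = (-13/7, 20/7)
c = (0, -13/10)
Σ b_i: (-13/7)·1 + 20/7·1 = 1 ✓
b·c: 20/7·(-13/10) = -26/7 ≠ 1/2 ⇒ order 1.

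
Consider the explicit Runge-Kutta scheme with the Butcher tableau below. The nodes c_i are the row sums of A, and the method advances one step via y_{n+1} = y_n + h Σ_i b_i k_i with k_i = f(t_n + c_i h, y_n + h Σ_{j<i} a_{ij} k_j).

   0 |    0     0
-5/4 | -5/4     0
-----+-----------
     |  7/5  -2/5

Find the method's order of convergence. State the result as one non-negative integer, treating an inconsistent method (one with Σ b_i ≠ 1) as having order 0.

b = (7/5, -2/5)
c = (0, -5/4)
Σ b_i: 7/5·1 + (-2/5)·1 = 1 ✓
b·c: (-2/5)·(-5/4) = 1/2 ✓; 2 stages ⇒ order 2.

2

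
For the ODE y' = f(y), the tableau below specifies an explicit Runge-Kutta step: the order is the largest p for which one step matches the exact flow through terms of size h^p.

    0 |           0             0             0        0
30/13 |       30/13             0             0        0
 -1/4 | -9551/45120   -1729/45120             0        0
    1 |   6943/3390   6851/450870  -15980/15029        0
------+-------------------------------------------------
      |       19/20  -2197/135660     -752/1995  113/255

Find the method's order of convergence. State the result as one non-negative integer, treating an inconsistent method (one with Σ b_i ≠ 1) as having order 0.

4

b = (19/20, -2197/135660, -752/1995, 113/255)
c = (0, 30/13, -1/4, 1)
Ac = (0, 0, -133/1504, 34/113)
Σ b_i: 19/20·1 + (-2197/135660)·1 + (-752/1995)·1 + 113/255·1 = 1 ✓
b·c: (-2197/135660)·30/13 + (-752/1995)·(-1/4) + 113/255·1 = 1/2 ✓
b·c²: (-2197/135660)·900/169 + (-752/1995)·1/16 + 113/255·1 = 1/3 ✓
b·Ac: (-752/1995)·(-133/1504) + 113/255·34/113 = 1/6 ✓
b·c³: (-2197/135660)·27000/2197 + (-752/1995)·(-1/64) + 113/255·1 = 1/4 ✓
b·(c∘Ac): (-752/1995)·133/6016 + 113/255·34/113 = 1/8 ✓
b·Ac²: (-752/1995)·(-1995/9776) + 113/255·85/5876 = 1/12 ✓
b·A²c: 113/255·85/904 = 1/24 ✓; 4 stages ⇒ order 4.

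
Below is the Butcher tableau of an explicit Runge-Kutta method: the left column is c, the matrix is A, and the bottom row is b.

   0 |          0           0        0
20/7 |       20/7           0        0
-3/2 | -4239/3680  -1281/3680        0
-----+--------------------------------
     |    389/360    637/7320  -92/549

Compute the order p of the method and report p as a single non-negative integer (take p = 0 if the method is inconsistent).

b = (389/360, 637/7320, -92/549)
c = (0, 20/7, -3/2)
Ac = (0, 0, -183/184)
Σ b_i: 389/360·1 + 637/7320·1 + (-92/549)·1 = 1 ✓
b·c: 637/7320·20/7 + (-92/549)·(-3/2) = 1/2 ✓
b·c²: 637/7320·400/49 + (-92/549)·9/4 = 1/3 ✓
b·Ac: (-92/549)·(-183/184) = 1/6 ✓; 3 stages ⇒ order 3.

3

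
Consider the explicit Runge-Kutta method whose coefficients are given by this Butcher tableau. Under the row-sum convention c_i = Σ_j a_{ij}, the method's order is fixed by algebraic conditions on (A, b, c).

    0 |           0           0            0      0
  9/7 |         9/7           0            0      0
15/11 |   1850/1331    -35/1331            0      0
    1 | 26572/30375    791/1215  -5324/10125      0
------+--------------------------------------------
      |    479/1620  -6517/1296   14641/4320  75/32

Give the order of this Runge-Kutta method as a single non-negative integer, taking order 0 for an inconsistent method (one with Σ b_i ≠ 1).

4

b = (479/1620, -6517/1296, 14641/4320, 75/32)
c = (0, 9/7, 15/11, 1)
Ac = (0, 0, -45/1331, 3/25)
Σ b_i: 479/1620·1 + (-6517/1296)·1 + 14641/4320·1 + 75/32·1 = 1 ✓
b·c: (-6517/1296)·9/7 + 14641/4320·15/11 + 75/32·1 = 1/2 ✓
b·c²: (-6517/1296)·81/49 + 14641/4320·225/121 + 75/32·1 = 1/3 ✓
b·Ac: 14641/4320·(-45/1331) + 75/32·3/25 = 1/6 ✓
b·c³: (-6517/1296)·729/343 + 14641/4320·3375/1331 + 75/32·1 = 1/4 ✓
b·(c∘Ac): 14641/4320·(-675/14641) + 75/32·3/25 = 1/8 ✓
b·Ac²: 14641/4320·(-405/9317) + 75/32·31/315 = 1/12 ✓
b·A²c: 75/32·4/225 = 1/24 ✓; 4 stages ⇒ order 4.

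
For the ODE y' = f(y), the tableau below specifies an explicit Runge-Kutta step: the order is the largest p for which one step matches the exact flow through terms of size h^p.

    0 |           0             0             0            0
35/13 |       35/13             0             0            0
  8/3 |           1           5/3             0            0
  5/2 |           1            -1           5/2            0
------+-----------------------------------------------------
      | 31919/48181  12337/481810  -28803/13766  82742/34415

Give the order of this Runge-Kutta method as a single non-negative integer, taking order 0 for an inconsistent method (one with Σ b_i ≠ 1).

3

b = (31919/48181, 12337/481810, -28803/13766, 82742/34415)
c = (0, 35/13, 8/3, 5/2)
Ac = (0, 0, 175/39, 155/39)
Σ b_i: 31919/48181·1 + 12337/481810·1 + (-28803/13766)·1 + 82742/34415·1 = 1 ✓
b·c: 12337/481810·35/13 + (-28803/13766)·8/3 + 82742/34415·5/2 = 1/2 ✓
b·c²: 12337/481810·1225/169 + (-28803/13766)·64/9 + 82742/34415·25/4 = 1/3 ✓
b·Ac: (-28803/13766)·175/39 + 82742/34415·155/39 = 1/6 ✓
b·c³: 12337/481810·42875/2197 + (-28803/13766)·512/27 + 82742/34415·125/8 = -5188687/3221244 ≠ 1/4 ⇒ order 3.
b·(c∘Ac): (-28803/13766)·1400/117 + 82742/34415·775/78 = -308195/268437 ≠ 1/8
b·Ac²: (-28803/13766)·6125/507 + 82742/34415·16015/1521 = 60779/1610622 ≠ 1/12
b·A²c: 82742/34415·875/78 = 7239925/268437 ≠ 1/24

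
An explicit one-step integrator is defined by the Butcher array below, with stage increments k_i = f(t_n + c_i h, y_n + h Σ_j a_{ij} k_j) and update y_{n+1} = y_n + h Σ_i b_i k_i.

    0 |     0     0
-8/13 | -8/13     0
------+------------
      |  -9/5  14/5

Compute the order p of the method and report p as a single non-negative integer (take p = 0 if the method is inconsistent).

b = (-9/5, 14/5)
c = (0, -8/13)
Σ b_i: (-9/5)·1 + 14/5·1 = 1 ✓
b·c: 14/5·(-8/13) = -112/65 ≠ 1/2 ⇒ order 1.

1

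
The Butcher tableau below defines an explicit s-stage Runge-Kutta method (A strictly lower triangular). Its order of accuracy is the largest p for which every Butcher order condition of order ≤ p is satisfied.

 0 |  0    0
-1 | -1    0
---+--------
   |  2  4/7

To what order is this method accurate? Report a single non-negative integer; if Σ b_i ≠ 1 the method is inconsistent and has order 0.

0

b = (2, 4/7)
c = (0, -1)
Σ b_i: 2·1 + 4/7·1 = 18/7 ≠ 1 ⇒ order 0.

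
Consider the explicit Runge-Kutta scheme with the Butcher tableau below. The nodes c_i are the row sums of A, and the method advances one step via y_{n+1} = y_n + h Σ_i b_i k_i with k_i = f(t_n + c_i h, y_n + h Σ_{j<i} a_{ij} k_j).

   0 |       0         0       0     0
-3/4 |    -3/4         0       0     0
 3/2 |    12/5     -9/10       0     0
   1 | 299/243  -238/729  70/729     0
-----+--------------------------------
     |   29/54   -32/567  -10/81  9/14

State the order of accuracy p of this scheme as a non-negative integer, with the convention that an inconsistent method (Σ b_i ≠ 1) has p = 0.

b = (29/54, -32/567, -10/81, 9/14)
c = (0, -3/4, 3/2, 1)
Ac = (0, 0, 27/40, 7/18)
Σ b_i: 29/54·1 + (-32/567)·1 + (-10/81)·1 + 9/14·1 = 1 ✓
b·c: (-32/567)·(-3/4) + (-10/81)·3/2 + 9/14·1 = 1/2 ✓
b·c²: (-32/567)·9/16 + (-10/81)·9/4 + 9/14·1 = 1/3 ✓
b·Ac: (-10/81)·27/40 + 9/14·7/18 = 1/6 ✓
b·c³: (-32/567)·(-27/64) + (-10/81)·27/8 + 9/14·1 = 1/4 ✓
b·(c∘Ac): (-10/81)·81/80 + 9/14·7/18 = 1/8 ✓
b·Ac²: (-10/81)·(-81/160) + 9/14·7/216 = 1/12 ✓
b·A²c: 9/14·7/108 = 1/24 ✓; 4 stages ⇒ order 4.

4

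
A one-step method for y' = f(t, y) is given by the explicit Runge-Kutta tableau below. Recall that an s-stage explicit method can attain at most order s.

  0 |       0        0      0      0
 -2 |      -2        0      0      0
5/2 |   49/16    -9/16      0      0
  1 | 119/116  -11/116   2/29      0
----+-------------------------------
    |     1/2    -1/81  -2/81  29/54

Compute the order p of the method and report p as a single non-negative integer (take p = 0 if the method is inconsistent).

4

b = (1/2, -1/81, -2/81, 29/54)
c = (0, -2, 5/2, 1)
Ac = (0, 0, 9/8, 21/58)
Σ b_i: 1/2·1 + (-1/81)·1 + (-2/81)·1 + 29/54·1 = 1 ✓
b·c: (-1/81)·(-2) + (-2/81)·5/2 + 29/54·1 = 1/2 ✓
b·c²: (-1/81)·4 + (-2/81)·25/4 + 29/54·1 = 1/3 ✓
b·Ac: (-2/81)·9/8 + 29/54·21/58 = 1/6 ✓
b·c³: (-1/81)·(-8) + (-2/81)·125/8 + 29/54·1 = 1/4 ✓
b·(c∘Ac): (-2/81)·45/16 + 29/54·21/58 = 1/8 ✓
b·Ac²: (-2/81)·(-9/4) + 29/54·3/58 = 1/12 ✓
b·A²c: 29/54·9/116 = 1/24 ✓; 4 stages ⇒ order 4.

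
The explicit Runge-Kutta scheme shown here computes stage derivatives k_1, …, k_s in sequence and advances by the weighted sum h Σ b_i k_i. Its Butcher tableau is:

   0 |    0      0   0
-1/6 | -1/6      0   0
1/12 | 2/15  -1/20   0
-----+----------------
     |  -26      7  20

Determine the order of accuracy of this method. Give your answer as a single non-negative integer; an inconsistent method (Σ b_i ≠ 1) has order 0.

b = (-26, 7, 20)
c = (0, -1/6, 1/12)
Ac = (0, 0, 1/120)
Σ b_i: (-26)·1 + 7·1 + 20·1 = 1 ✓
b·c: 7·(-1/6) + 20·1/12 = 1/2 ✓
b·c²: 7·1/36 + 20·1/144 = 1/3 ✓
b·Ac: 20·1/120 = 1/6 ✓; 3 stages ⇒ order 3.

3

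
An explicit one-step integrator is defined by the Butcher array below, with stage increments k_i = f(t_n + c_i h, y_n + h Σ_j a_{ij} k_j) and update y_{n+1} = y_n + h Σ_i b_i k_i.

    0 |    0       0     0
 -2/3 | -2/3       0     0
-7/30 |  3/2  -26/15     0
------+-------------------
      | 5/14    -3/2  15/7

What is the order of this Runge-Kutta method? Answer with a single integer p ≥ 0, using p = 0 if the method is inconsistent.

b = (5/14, -3/2, 15/7)
c = (0, -2/3, -7/30)
Ac = (0, 0, 52/45)
Σ b_i: 5/14·1 + (-3/2)·1 + 15/7·1 = 1 ✓
b·c: (-3/2)·(-2/3) + 15/7·(-7/30) = 1/2 ✓
b·c²: (-3/2)·4/9 + 15/7·49/900 = -11/20 ≠ 1/3 ⇒ order 2.
b·Ac: 15/7·52/45 = 52/21 ≠ 1/6

2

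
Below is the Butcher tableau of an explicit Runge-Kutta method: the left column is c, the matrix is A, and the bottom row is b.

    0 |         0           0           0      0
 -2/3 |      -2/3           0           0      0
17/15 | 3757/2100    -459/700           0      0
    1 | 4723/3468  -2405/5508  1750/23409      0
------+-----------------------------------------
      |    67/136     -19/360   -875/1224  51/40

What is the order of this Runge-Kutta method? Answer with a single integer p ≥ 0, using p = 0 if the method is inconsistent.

b = (67/136, -19/360, -875/1224, 51/40)
c = (0, -2/3, 17/15, 1)
Ac = (0, 0, 153/350, 115/306)
Σ b_i: 67/136·1 + (-19/360)·1 + (-875/1224)·1 + 51/40·1 = 1 ✓
b·c: (-19/360)·(-2/3) + (-875/1224)·17/15 + 51/40·1 = 1/2 ✓
b·c²: (-19/360)·4/9 + (-875/1224)·289/225 + 51/40·1 = 1/3 ✓
b·Ac: (-875/1224)·153/350 + 51/40·115/306 = 1/6 ✓
b·c³: (-19/360)·(-8/27) + (-875/1224)·4913/3375 + 51/40·1 = 1/4 ✓
b·(c∘Ac): (-875/1224)·867/1750 + 51/40·115/306 = 1/8 ✓
b·Ac²: (-875/1224)·(-51/175) + 51/40·(-5/51) = 1/12 ✓
b·A²c: 51/40·5/153 = 1/24 ✓; 4 stages ⇒ order 4.

4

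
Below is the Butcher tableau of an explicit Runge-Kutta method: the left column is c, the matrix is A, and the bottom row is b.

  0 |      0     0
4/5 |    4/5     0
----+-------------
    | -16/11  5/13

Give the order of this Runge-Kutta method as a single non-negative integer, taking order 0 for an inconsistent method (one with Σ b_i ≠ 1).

b = (-16/11, 5/13)
c = (0, 4/5)
Σ b_i: (-16/11)·1 + 5/13·1 = -153/143 ≠ 1 ⇒ order 0.

0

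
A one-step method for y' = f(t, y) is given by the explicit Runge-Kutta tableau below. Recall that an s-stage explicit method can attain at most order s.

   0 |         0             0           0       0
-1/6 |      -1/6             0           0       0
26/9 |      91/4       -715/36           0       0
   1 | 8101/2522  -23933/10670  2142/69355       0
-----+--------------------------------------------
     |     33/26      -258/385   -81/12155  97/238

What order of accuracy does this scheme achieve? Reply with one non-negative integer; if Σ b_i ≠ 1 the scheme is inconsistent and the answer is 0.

4

b = (33/26, -258/385, -81/12155, 97/238)
c = (0, -1/6, 26/9, 1)
Ac = (0, 0, 715/216, 539/1164)
Σ b_i: 33/26·1 + (-258/385)·1 + (-81/12155)·1 + 97/238·1 = 1 ✓
b·c: (-258/385)·(-1/6) + (-81/12155)·26/9 + 97/238·1 = 1/2 ✓
b·c²: (-258/385)·1/36 + (-81/12155)·676/81 + 97/238·1 = 1/3 ✓
b·Ac: (-81/12155)·715/216 + 97/238·539/1164 = 1/6 ✓
b·c³: (-258/385)·(-1/216) + (-81/12155)·17576/729 + 97/238·1 = 1/4 ✓
b·(c∘Ac): (-81/12155)·9295/972 + 97/238·539/1164 = 1/8 ✓
b·Ac²: (-81/12155)·(-715/1296) + 97/238·455/2328 = 1/12 ✓
b·A²c: 97/238·119/1164 = 1/24 ✓; 4 stages ⇒ order 4.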